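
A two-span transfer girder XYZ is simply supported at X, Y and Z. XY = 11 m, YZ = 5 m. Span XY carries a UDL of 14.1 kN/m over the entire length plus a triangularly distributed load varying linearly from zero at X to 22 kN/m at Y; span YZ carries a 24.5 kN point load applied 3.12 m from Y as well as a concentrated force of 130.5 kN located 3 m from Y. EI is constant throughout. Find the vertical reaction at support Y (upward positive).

Take M_Y as the redundant. Released structure: two simple spans XY and YZ with a hinge at Y.
Rotations at Y on the released spans (each span's end-slope, ×1/EI):
  span XY: UDL 14.1: wL³/(24EI) = 782/EI
  span XY: triangular load, peak 22: w₀L³/(45EI) = 650.7/EI
  span YZ: point load 24.5 at a = 3.12: Pab(L + b)/(6LEI) = 32.96/EI
  span YZ: point load 130.5 at a = 3: Pab(L + b)/(6LEI) = 182.7/EI
  relative rotation θ_0 = (1433 + 215.7)/EI = 1648/EI
A unit hogging moment at Y produces rotation L₁/(3EI) + L₂/(3EI) = 5.333/EI.
Compatibility: M_Y·(L₁+L₂)/(3EI) = θ_0, giving M_Y = 309.1 kN·m (hogging).
Span XY, ΣM about X with M_Y applied at Y: R_Y^{XY}·11 = 1740 + 309.1, so R_Y^{XY} = 186.3 kN and R_X = 276.1 − 186.3 = 89.79 kN.
Span YZ, ΣM about Z: R_Y^{YZ}·5 = 307.1 + 309.1, so R_Y^{YZ} = 123.2 kN and R_Z = 155 − 123.2 = 31.78 kN.
R_Y = 186.3 + 123.2 = 309.5 kN.

R_Y = 309.5 kN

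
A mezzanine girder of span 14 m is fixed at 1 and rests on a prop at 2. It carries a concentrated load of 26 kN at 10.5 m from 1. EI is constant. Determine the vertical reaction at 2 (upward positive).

Remove the prop at 2; the released (primary) structure is a cantilever built in at 1.
Downward deflection at the released point 2 due to the loads:
  point load 26 at a = 10.5: Pa²(3L − a)/(6EI) = 15049/EI
Flexibility coefficient — unit upward force at 2: δ_{22} = L³/(3EI) = 914.7/EI.
The prop prevents deflection at 2: R_2 = δ_0/δ_{22} = 15049/914.7 = 16.45 kN.

R_2 = 16.45 kN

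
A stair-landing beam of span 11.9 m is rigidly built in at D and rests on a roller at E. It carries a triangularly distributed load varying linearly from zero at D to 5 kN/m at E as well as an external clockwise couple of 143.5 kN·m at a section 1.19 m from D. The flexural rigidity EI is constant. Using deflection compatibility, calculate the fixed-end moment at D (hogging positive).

M_D = 143.9 kN·m

Release the roller at E. Primary structure: cantilever fixed at D.
Deflection at E on the released cantilever, summing each load's contribution:
  triangular load, peak 5 at the free end: 11w₀L⁴/(120EI) = 9191/EI
  clockwise couple 143.5 at a = 1.19: M₀a(2L − a)/(2EI) = 1930/EI
  δ_0 = 11122/EI
Flexibility coefficient — unit upward force at E: δ_{EE} = L³/(3EI) = 561.7/EI.
Compatibility at E: δ_0 − R_E·δ_{EE} = 0, so R_E = 11122/561.7 = 19.8 kN.
Moment equilibrium about D: M_D = Σ(load moments about D) − R_E·L = 379.5 − 19.8×11.9 = 143.9 kN·m.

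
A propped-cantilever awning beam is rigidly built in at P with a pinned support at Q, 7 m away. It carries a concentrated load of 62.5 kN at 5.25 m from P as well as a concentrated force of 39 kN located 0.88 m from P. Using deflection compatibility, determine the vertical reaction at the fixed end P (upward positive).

R_P = 61.06 kN

Remove the prop at Q; the released (primary) structure is a cantilever built in at P.
Downward deflection at the released point Q due to the loads:
  point load 62.5 at a = 5.25: Pa²(3L − a)/(6EI) = 4522/EI
  point load 39 at a = 0.88: Pa²(3L − a)/(6EI) = 101.3/EI
  δ_0 = 4623/EI
Tip deflection under a unit load at Q: L³/(3EI) = 114.3/EI.
The prop prevents deflection at Q: R_Q = δ_0/δ_{QQ} = 4623/114.3 = 40.44 kN.
Vertical equilibrium: R_P = ΣP − R_Q = 101.5 − 40.44 = 61.06 kN.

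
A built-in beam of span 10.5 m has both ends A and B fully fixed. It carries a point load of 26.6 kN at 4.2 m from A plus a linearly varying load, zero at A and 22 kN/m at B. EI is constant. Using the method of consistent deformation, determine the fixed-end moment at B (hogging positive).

Release both end moments; the primary structure is a simply-supported span AB with redundants M_A and M_B.
End rotations of the released simple span under the applied load (×1/EI):
  at A: point load 26.6 at a = 4.2: Pab(L + b)/(6LEI) = 187.7/EI
  at B: point load 26.6 at a = 4.2: Pab(L + a)/(6LEI) = 164.2/EI
  at A: triangular load, peak 22: 7w₀L³/(360EI) = 495.2/EI
  at B: triangular load, peak 22: w₀L³/(45EI) = 566/EI
  θ_A0 = 682.9/EI,  θ_B0 = 730.2/EI
Flexibility coefficients: a unit moment at one end gives L/(3EI) there and L/(6EI) at the far end, so f₁₁ = f₂₂ = 3.5/EI and f₁₂ = f₂₁ = 1.75/EI.
Compatibility — zero rotation at each built-in end:
  3.5 M_A + 1.75 M_B = 682.9
  1.75 M_A + 3.5 M_B = 730.2
Solving the pair gives M_A = 121.1 kN·m and M_B = 148.1 kN·m (hogging).

M_B = 148.1 kN·m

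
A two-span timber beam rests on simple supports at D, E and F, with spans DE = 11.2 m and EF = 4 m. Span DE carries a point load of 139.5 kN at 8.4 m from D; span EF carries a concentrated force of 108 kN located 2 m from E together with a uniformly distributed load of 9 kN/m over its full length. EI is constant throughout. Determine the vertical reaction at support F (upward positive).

Release continuity at E by inserting a hinge; the redundant is the internal moment M_E. The primary structure is two simply-supported spans DE and EF.
Rotations at E on the released spans (each span's end-slope, ×1/EI):
  span DE: point load 139.5 at a = 8.4: Pab(L + a)/(6LEI) = 957/EI
  span EF: point load 108 at a = 2: Pab(L + b)/(6LEI) = 108/EI
  span EF: UDL 9: wL³/(24EI) = 24/EI
  relative rotation θ_0 = (957 + 132)/EI = 1089/EI
A unit hogging moment at E produces rotation L₁/(3EI) + L₂/(3EI) = 5.067/EI.
Slope continuity at E: θ_0 = M_E·5.067/EI, so M_E = 1089/5.067 = 214.9 kN·m (hogging).
Span EF, ΣM about F: R_E^{EF}·4 = 288 + 214.9, so R_E^{EF} = 125.7 kN and R_F = 144 − 125.7 = 18.27 kN.

R_F = 18.27 kN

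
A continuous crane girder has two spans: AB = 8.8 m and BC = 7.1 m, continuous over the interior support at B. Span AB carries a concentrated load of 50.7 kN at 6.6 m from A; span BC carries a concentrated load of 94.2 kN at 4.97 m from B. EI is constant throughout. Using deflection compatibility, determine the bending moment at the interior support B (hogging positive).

M_B = 81.28 kN·m

Take M_B as the redundant. Released structure: two simple spans AB and BC with a hinge at B.
End slopes at the hinge B, treating each span as simply supported:
  span AB: point load 50.7 at a = 6.6: Pab(L + a)/(6LEI) = 214.7/EI
  span BC: point load 94.2 at a = 4.97: Pab(L + b)/(6LEI) = 216.1/EI
  relative rotation θ_0 = (214.7 + 216.1)/EI = 430.8/EI
A unit hogging moment at B produces rotation L₁/(3EI) + L₂/(3EI) = 5.3/EI.
Slope continuity at B: θ_0 = M_B·5.3/EI, so M_B = 430.8/5.3 = 81.28 kN·m (hogging).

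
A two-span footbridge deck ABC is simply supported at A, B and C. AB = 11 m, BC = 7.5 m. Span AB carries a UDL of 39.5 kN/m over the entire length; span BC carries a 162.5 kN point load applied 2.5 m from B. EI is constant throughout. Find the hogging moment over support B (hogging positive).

M_B = 446.7 kN·m

Take M_B as the redundant. Released structure: two simple spans AB and BC with a hinge at B.
Discontinuity in slope at B on the released structure — sum the simple-span end rotations:
  span AB: UDL 39.5: wL³/(24EI) = 2191/EI
  span BC: point load 162.5 at a = 2.5: Pab(L + b)/(6LEI) = 564.2/EI
  relative rotation θ_0 = (2191 + 564.2)/EI = 2755/EI
A unit hogging moment at B produces rotation L₁/(3EI) + L₂/(3EI) = 6.167/EI.
Compatibility: M_B·(L₁+L₂)/(3EI) = θ_0, giving M_B = 446.7 kN·m (hogging).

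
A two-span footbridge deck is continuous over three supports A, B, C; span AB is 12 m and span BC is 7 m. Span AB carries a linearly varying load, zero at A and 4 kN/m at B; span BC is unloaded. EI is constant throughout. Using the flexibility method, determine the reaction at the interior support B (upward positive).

Take M_B as the redundant. Released structure: two simple spans AB and BC with a hinge at B.
Rotations at B on the released spans (each span's end-slope, ×1/EI):
  span AB: triangular load, peak 4: w₀L³/(45EI) = 153.6/EI
  relative rotation θ_0 = (153.6 + 0)/EI = 153.6/EI
A unit hogging moment at B produces rotation L₁/(3EI) + L₂/(3EI) = 6.333/EI.
Slope continuity at B: θ_0 = M_B·6.333/EI, so M_B = 153.6/6.333 = 24.25 kN·m (hogging).
Span AB, ΣM about A with M_B applied at B: R_B^{AB}·12 = 192 + 24.25, so R_B^{AB} = 18.02 kN and R_A = 24 − 18.02 = 5.979 kN.
Span BC, ΣM about C: R_B^{BC}·7 = 0 + 24.25, so R_B^{BC} = 3.465 kN and R_C = 0 − 3.465 = -3.465 kN.
R_B = 18.02 + 3.465 = 21.49 kN.

R_B = 21.49 kN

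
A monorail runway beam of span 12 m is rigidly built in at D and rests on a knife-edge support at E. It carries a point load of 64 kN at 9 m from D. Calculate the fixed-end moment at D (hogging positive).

Release the roller at E. Primary structure: cantilever fixed at D.
Free-end deflection of the primary structure under the applied loading (downward +):
  point load 64 at a = 9: Pa²(3L − a)/(6EI) = 23328/EI
Flexibility coefficient — unit upward force at E: δ_{EE} = L³/(3EI) = 576/EI.
The prop prevents deflection at E: R_E = δ_0/δ_{EE} = 23328/576 = 40.5 kN.
Moment equilibrium about D: M_D = Σ(load moments about D) − R_E·L = 576 − 40.5×12 = 90 kN·m.

M_D = 90 kN·m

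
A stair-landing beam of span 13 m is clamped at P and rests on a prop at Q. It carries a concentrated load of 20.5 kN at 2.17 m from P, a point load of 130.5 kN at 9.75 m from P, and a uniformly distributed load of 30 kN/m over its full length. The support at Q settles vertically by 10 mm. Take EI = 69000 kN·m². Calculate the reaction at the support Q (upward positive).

Remove the prop at Q; the released (primary) structure is a cantilever built in at P.
Free-end deflection of the primary structure under the applied loading (downward +):
  point load 20.5 at a = 2.17: Pa²(3L − a)/(6EI) = 592.5/EI
  point load 130.5 at a = 9.75: Pa²(3L − a)/(6EI) = 60478/EI
  UDL 30: wL⁴/(8EI) = 107104/EI
  δ_0 = 168174/EI
Flexibility coefficient — unit upward force at Q: δ_{QQ} = L³/(3EI) = 732.3/EI.
With EI = 69000 kN·m²: δ_0 = 2.4373 m and δ_{QQ} = 0.010614 m/kN.
Compatibility — the beam at Q must follow the support down by 0.01 m: δ_0 − R_Q·δ_{QQ} = 0.01, so R_Q = (2.4373 − 0.01)/0.010614 = 228.7 kN.

R_Q = 228.7 kN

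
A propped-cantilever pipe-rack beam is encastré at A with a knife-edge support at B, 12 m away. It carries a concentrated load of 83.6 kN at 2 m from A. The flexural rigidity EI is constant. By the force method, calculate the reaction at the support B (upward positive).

Remove the prop at B; the released (primary) structure is a cantilever built in at A.
Primary-structure tip deflection at B by superposition:
  point load 83.6 at a = 2: Pa²(3L − a)/(6EI) = 1895/EI
Flexibility coefficient — unit upward force at B: δ_{BB} = L³/(3EI) = 576/EI.
The prop prevents deflection at B: R_B = δ_0/δ_{BB} = 1895/576 = 3.29 kN.

R_B = 3.29 kN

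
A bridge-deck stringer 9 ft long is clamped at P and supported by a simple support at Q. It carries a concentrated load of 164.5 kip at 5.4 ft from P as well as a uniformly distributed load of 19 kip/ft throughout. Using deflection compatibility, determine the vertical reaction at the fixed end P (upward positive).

R_P = 200.3 kip

Remove the prop at Q; the released (primary) structure is a cantilever built in at P.
Free-end deflection of the primary structure under the applied loading (downward +):
  point load 164.5 at a = 5.4: Pa²(3L − a)/(6EI) = 17269/EI
  UDL 19: wL⁴/(8EI) = 15582/EI
  δ_0 = 32851/EI
Flexibility coefficient — unit upward force at Q: δ_{QQ} = L³/(3EI) = 243/EI.
Compatibility at Q: δ_0 − R_Q·δ_{QQ} = 0, so R_Q = 32851/243 = 135.2 kip.
Vertical equilibrium: R_P = ΣP − R_Q = 335.5 − 135.2 = 200.3 kip.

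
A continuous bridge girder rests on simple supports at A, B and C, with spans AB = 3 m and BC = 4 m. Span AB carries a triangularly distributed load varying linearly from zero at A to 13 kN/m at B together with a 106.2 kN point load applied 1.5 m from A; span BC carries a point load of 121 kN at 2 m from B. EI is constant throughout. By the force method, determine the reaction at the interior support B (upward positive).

R_B = 173.7 kN

Release continuity at B by inserting a hinge; the redundant is the internal moment M_B. The primary structure is two simply-supported spans AB and BC.
End slopes at the hinge B, treating each span as simply supported:
  span AB: triangular load, peak 13: w₀L³/(45EI) = 7.8/EI
  span AB: point load 106.2 at a = 1.5: Pab(L + a)/(6LEI) = 59.74/EI
  span BC: point load 121 at a = 2: Pab(L + b)/(6LEI) = 121/EI
  relative rotation θ_0 = (67.54 + 121)/EI = 188.5/EI
A unit hogging moment at B produces rotation L₁/(3EI) + L₂/(3EI) = 2.333/EI.
Compatibility: M_B·(L₁+L₂)/(3EI) = θ_0, giving M_B = 80.8 kN·m (hogging).
Span AB, ΣM about A with M_B applied at B: R_B^{AB}·3 = 198.3 + 80.8, so R_B^{AB} = 93.03 kN and R_A = 125.7 − 93.03 = 32.67 kN.
Span BC, ΣM about C: R_B^{BC}·4 = 242 + 80.8, so R_B^{BC} = 80.7 kN and R_C = 121 − 80.7 = 40.3 kN.
R_B = 93.03 + 80.7 = 173.7 kN.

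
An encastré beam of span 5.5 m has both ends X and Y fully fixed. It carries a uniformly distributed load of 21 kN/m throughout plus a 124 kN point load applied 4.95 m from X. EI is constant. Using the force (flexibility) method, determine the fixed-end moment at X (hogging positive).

Take the two fixed-end moments M_X, M_Y as redundants; the released structure is the simple span XY.
On the primary (simply-supported) span, the end slopes from the loading are:
  at X: UDL 21: wL³/(24EI) = 145.6/EI
  at Y: UDL 21: wL³/(24EI) = 145.6/EI
  at X: point load 124 at a = 4.95: Pab(L + b)/(6LEI) = 61.89/EI
  at Y: point load 124 at a = 4.95: Pab(L + a)/(6LEI) = 106.9/EI
  θ_X0 = 207.5/EI,  θ_Y0 = 252.5/EI
Flexibility coefficients: a unit moment at one end gives L/(3EI) there and L/(6EI) at the far end, so f₁₁ = f₂₂ = 1.833/EI and f₁₂ = f₂₁ = 0.9167/EI.
Compatibility — zero rotation at each built-in end:
  1.833 M_X + 0.9167 M_Y = 207.5
  0.9167 M_X + 1.833 M_Y = 252.5
Solving the pair gives M_X = 59.08 kN·m and M_Y = 108.2 kN·m (hogging).

M_X = 59.08 kN·m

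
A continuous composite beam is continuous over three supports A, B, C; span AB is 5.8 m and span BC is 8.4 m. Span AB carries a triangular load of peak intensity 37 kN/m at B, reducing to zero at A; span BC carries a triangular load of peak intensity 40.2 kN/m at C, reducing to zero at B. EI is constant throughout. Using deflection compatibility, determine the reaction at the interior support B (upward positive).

R_B = 166.2 kN

Take M_B as the redundant. Released structure: two simple spans AB and BC with a hinge at B.
End slopes at the hinge B, treating each span as simply supported:
  span AB: triangular load, peak 37: w₀L³/(45EI) = 160.4/EI
  span BC: triangular load, peak 40.2: 7w₀L³/(360EI) = 463.3/EI
  relative rotation θ_0 = (160.4 + 463.3)/EI = 623.7/EI
A unit hogging moment at B produces rotation L₁/(3EI) + L₂/(3EI) = 4.733/EI.
Slope continuity at B: θ_0 = M_B·4.733/EI, so M_B = 623.7/4.733 = 131.8 kN·m (hogging).
Span AB, ΣM about A with M_B applied at B: R_B^{AB}·5.8 = 414.9 + 131.8, so R_B^{AB} = 94.25 kN and R_A = 107.3 − 94.25 = 13.05 kN.
Span BC, ΣM about C: R_B^{BC}·8.4 = 472.8 + 131.8, so R_B^{BC} = 71.97 kN and R_C = 168.8 − 71.97 = 96.87 kN.
R_B = 94.25 + 71.97 = 166.2 kN.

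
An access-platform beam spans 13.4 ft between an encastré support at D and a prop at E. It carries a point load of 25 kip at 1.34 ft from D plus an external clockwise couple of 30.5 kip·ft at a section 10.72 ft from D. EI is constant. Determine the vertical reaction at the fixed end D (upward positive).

R_D = 21.36 kip

Take the reaction at E as the redundant and release it; the primary structure is a cantilever fixed at D.
Deflection at E on the released cantilever, summing each load's contribution:
  point load 25 at a = 1.34: Pa²(3L − a)/(6EI) = 290.7/EI
  clockwise couple 30.5 at a = 10.72: M₀a(2L − a)/(2EI) = 2629/EI
  δ_0 = 2919/EI
Flexibility coefficient — unit upward force at E: δ_{EE} = L³/(3EI) = 802/EI.
Compatibility at E: δ_0 − R_E·δ_{EE} = 0, so R_E = 2919/802 = 3.64 kip.
Vertical equilibrium: R_D = ΣP − R_E = 25 − 3.64 = 21.36 kip.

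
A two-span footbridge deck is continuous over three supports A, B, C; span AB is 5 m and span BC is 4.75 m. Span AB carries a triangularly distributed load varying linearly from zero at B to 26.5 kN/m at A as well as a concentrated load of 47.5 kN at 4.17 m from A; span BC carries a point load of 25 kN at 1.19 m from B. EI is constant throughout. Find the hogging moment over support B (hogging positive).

M_B = 44.78 kN·m

Take M_B as the redundant. Released structure: two simple spans AB and BC with a hinge at B.
Discontinuity in slope at B on the released structure — sum the simple-span end rotations:
  span AB: triangular load, peak 26.5: 7w₀L³/(360EI) = 64.41/EI
  span AB: point load 47.5 at a = 4.17: Pab(L + a)/(6LEI) = 50.25/EI
  span BC: point load 25 at a = 1.19: Pab(L + b)/(6LEI) = 30.88/EI
  relative rotation θ_0 = (114.7 + 30.88)/EI = 145.5/EI
A unit hogging moment at B produces rotation L₁/(3EI) + L₂/(3EI) = 3.25/EI.
Compatibility: M_B·(L₁+L₂)/(3EI) = θ_0, giving M_B = 44.78 kN·m (hogging).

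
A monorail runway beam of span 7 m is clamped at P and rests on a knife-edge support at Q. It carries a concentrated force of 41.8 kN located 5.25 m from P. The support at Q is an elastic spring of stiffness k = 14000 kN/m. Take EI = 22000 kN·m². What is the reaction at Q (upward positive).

Take the reaction at Q as the redundant and release it; the primary structure is a cantilever fixed at P.
Free-end deflection of the primary structure under the applied loading (downward +):
  point load 41.8 at a = 5.25: Pa²(3L − a)/(6EI) = 3024/EI
Tip deflection under a unit load at Q: L³/(3EI) = 114.3/EI.
With EI = 22000 kN·m²: δ_0 = 0.13747 m and δ_{QQ} = 0.005197 m/kN.
Compatibility — the spring shortens by R_Q/k under the reaction it provides: δ_0 − R_Q·δ_{QQ} = R_Q/k. With 1/k = 0.000071 m/kN, R_Q = δ_0 / (δ_{QQ} + 1/k) = 0.13747 / (0.005197 + 0.000071) = 26.09 kN.

R_Q = 26.09 kN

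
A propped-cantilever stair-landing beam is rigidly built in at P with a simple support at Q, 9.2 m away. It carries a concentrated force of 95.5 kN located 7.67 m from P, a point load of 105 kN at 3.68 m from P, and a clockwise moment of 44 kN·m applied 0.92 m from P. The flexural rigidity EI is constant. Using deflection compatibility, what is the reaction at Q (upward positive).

Release the roller at Q. Primary structure: cantilever fixed at P.
Primary-structure tip deflection at Q by superposition:
  point load 95.5 at a = 7.67: Pa²(3L − a)/(6EI) = 18662/EI
  point load 105 at a = 3.68: Pa²(3L − a)/(6EI) = 5669/EI
  clockwise couple 44 at a = 0.92: M₀a(2L − a)/(2EI) = 353.8/EI
  δ_0 = 24684/EI
Tip deflection under a unit load at Q: L³/(3EI) = 259.6/EI.
Compatibility at Q: δ_0 − R_Q·δ_{QQ} = 0, so R_Q = 24684/259.6 = 95.1 kN.

R_Q = 95.1 kN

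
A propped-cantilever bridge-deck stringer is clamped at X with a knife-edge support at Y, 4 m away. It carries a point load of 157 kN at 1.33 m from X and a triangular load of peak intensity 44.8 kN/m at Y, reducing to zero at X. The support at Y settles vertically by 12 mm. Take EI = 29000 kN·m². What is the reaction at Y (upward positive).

R_Y = 56.12 kN

Remove the prop at Y; the released (primary) structure is a cantilever built in at X.
Downward deflection at the released point Y due to the loads:
  point load 157 at a = 1.33: Pa²(3L − a)/(6EI) = 493.9/EI
  triangular load, peak 44.8 at the free end: 11w₀L⁴/(120EI) = 1051/EI
  δ_0 = 1545/EI
Tip deflection under a unit load at Y: L³/(3EI) = 21.33/EI.
With EI = 29000 kN·m²: δ_0 = 0.053282 m and δ_{YY} = 0.000736 m/kN.
Compatibility — the beam at Y must follow the support down by 0.012 m: δ_0 − R_Y·δ_{YY} = 0.012, so R_Y = (0.053282 − 0.012)/0.000736 = 56.12 kN.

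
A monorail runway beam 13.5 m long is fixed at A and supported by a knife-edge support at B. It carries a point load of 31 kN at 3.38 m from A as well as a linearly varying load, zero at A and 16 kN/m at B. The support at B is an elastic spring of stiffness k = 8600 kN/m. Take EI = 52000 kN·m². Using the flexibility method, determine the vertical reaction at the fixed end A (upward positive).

Take the reaction at B as the redundant and release it; the primary structure is a cantilever fixed at A.
Primary-structure tip deflection at B by superposition:
  point load 31 at a = 3.38: Pa²(3L − a)/(6EI) = 2191/EI
  triangular load, peak 16 at the free end: 11w₀L⁴/(120EI) = 48715/EI
  δ_0 = 50906/EI
Flexibility coefficient — unit upward force at B: δ_{BB} = L³/(3EI) = 820.1/EI.
With EI = 52000 kN·m²: δ_0 = 0.97897 m and δ_{BB} = 0.015772 m/kN.
Compatibility — the spring shortens by R_B/k under the reaction it provides: δ_0 − R_B·δ_{BB} = R_B/k. With 1/k = 0.000116 m/kN, R_B = δ_0 / (δ_{BB} + 1/k) = 0.97897 / (0.015772 + 0.000116) = 61.62 kN.
Vertical equilibrium: R_A = ΣP − R_B = 139 − 61.62 = 77.38 kN.

R_A = 77.38 kN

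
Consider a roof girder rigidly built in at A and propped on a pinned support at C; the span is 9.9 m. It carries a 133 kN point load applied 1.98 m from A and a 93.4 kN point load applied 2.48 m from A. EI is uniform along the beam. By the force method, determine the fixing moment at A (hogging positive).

Choose R_C as the redundant. The primary structure is the cantilever fixed at A.
Primary-structure tip deflection at C by superposition:
  point load 133 at a = 1.98: Pa²(3L − a)/(6EI) = 2409/EI
  point load 93.4 at a = 2.48: Pa²(3L − a)/(6EI) = 2606/EI
  δ_0 = 5015/EI
Flexibility coefficient — unit upward force at C: δ_{CC} = L³/(3EI) = 323.4/EI.
The prop prevents deflection at C: R_C = δ_0/δ_{CC} = 5015/323.4 = 15.51 kN.
Moment equilibrium about A: M_A = Σ(load moments about A) − R_C·L = 495 − 15.51×9.9 = 341.5 kN·m.

M_A = 341.5 kN·m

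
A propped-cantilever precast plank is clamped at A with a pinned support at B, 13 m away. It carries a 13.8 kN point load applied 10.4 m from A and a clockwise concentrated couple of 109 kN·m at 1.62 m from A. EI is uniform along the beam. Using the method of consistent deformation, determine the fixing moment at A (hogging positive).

Release the roller at B. Primary structure: cantilever fixed at A.
Deflection at B on the released cantilever, summing each load's contribution:
  point load 13.8 at a = 10.4: Pa²(3L − a)/(6EI) = 7115/EI
  clockwise couple 109 at a = 1.62: M₀a(2L − a)/(2EI) = 2153/EI
  δ_0 = 9267/EI
Tip deflection under a unit load at B: L³/(3EI) = 732.3/EI.
The prop prevents deflection at B: R_B = δ_0/δ_{BB} = 9267/732.3 = 12.65 kN.
Moment equilibrium about A: M_A = Σ(load moments about A) − R_B·L = 252.5 − 12.65×13 = 88.01 kN·m.

M_A = 88.01 kN·m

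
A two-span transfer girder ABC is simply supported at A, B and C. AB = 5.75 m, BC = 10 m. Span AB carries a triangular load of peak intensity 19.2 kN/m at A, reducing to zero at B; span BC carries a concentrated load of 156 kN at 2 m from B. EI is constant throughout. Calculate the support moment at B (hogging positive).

M_B = 156.1 kN·m

Insert a hinge at B; M_B is the redundant, and each span becomes simply supported.
Rotations at B on the released spans (each span's end-slope, ×1/EI):
  span AB: triangular load, peak 19.2: 7w₀L³/(360EI) = 70.97/EI
  span BC: point load 156 at a = 2: Pab(L + b)/(6LEI) = 748.8/EI
  relative rotation θ_0 = (70.97 + 748.8)/EI = 819.8/EI
A unit hogging moment at B produces rotation L₁/(3EI) + L₂/(3EI) = 5.25/EI.
Compatibility: M_B·(L₁+L₂)/(3EI) = θ_0, giving M_B = 156.1 kN·m (hogging).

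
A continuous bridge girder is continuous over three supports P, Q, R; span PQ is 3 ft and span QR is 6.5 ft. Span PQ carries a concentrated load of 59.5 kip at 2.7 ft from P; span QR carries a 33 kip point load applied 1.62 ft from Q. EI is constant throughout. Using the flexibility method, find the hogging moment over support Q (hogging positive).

Release continuity at Q by inserting a hinge; the redundant is the internal moment M_Q. The primary structure is two simply-supported spans PQ and QR.
End slopes at the hinge Q, treating each span as simply supported:
  span PQ: point load 59.5 at a = 2.7: Pab(L + a)/(6LEI) = 15.26/EI
  span QR: point load 33 at a = 1.62: Pab(L + b)/(6LEI) = 76.12/EI
  relative rotation θ_0 = (15.26 + 76.12)/EI = 91.39/EI
A unit hogging moment at Q produces rotation L₁/(3EI) + L₂/(3EI) = 3.167/EI.
Compatibility: M_Q·(L₁+L₂)/(3EI) = θ_0, giving M_Q = 28.86 kip·ft (hogging).

M_Q = 28.86 kip·ft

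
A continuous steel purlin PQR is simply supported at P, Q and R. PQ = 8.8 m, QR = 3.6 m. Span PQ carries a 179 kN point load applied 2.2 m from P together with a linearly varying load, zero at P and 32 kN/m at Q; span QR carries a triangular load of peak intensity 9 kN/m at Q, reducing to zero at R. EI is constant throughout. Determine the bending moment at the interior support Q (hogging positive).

Release continuity at Q by inserting a hinge; the redundant is the internal moment M_Q. The primary structure is two simply-supported spans PQ and QR.
Rotations at Q on the released spans (each span's end-slope, ×1/EI):
  span PQ: point load 179 at a = 2.2: Pab(L + a)/(6LEI) = 541.5/EI
  span PQ: triangular load, peak 32: w₀L³/(45EI) = 484.6/EI
  span QR: triangular load, peak 9: w₀L³/(45EI) = 9.331/EI
  relative rotation θ_0 = (1026 + 9.331)/EI = 1035/EI
A unit hogging moment at Q produces rotation L₁/(3EI) + L₂/(3EI) = 4.133/EI.
Compatibility: M_Q·(L₁+L₂)/(3EI) = θ_0, giving M_Q = 250.5 kN·m (hogging).

M_Q = 250.5 kN·m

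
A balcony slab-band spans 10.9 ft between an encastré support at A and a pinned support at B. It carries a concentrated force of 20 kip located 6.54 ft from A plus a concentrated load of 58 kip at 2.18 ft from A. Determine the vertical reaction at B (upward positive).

Choose R_B as the redundant. The primary structure is the cantilever fixed at A.
Free-end deflection of the primary structure under the applied loading (downward +):
  point load 20 at a = 6.54: Pa²(3L − a)/(6EI) = 3730/EI
  point load 58 at a = 2.18: Pa²(3L − a)/(6EI) = 1402/EI
  δ_0 = 5132/EI
Tip deflection under a unit load at B: L³/(3EI) = 431.7/EI.
Compatibility at B: δ_0 − R_B·δ_{BB} = 0, so R_B = 5132/431.7 = 11.89 kip.

R_B = 11.89 kip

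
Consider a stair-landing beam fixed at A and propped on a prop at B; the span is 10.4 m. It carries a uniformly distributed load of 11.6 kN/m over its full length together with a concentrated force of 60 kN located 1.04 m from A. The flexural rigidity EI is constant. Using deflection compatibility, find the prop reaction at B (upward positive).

Choose R_B as the redundant. The primary structure is the cantilever fixed at A.
Downward deflection at the released point B due to the loads:
  UDL 11.6: wL⁴/(8EI) = 16963/EI
  point load 60 at a = 1.04: Pa²(3L − a)/(6EI) = 326.2/EI
  δ_0 = 17289/EI
Flexibility coefficient — unit upward force at B: δ_{BB} = L³/(3EI) = 375/EI.
The prop prevents deflection at B: R_B = δ_0/δ_{BB} = 17289/375 = 46.11 kN.

R_B = 46.11 kN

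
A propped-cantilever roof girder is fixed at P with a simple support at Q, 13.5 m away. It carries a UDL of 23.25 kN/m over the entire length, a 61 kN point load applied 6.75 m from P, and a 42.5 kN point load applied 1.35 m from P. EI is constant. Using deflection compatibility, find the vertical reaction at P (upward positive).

R_P = 280 kN

Take the reaction at Q as the redundant and release it; the primary structure is a cantilever fixed at P.
Free-end deflection of the primary structure under the applied loading (downward +):
  UDL 23.25: wL⁴/(8EI) = 96531/EI
  point load 61 at a = 6.75: Pa²(3L − a)/(6EI) = 15634/EI
  point load 42.5 at a = 1.35: Pa²(3L − a)/(6EI) = 505.4/EI
  δ_0 = 112670/EI
Flexibility coefficient — unit upward force at Q: δ_{QQ} = L³/(3EI) = 820.1/EI.
Compatibility at Q: δ_0 − R_Q·δ_{QQ} = 0, so R_Q = 112670/820.1 = 137.4 kN.
Vertical equilibrium: R_P = ΣP − R_Q = 417.4 − 137.4 = 280 kN.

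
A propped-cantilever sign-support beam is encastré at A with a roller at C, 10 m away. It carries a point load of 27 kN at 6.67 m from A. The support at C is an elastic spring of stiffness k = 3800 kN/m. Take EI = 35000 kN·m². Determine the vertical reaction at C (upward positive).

R_C = 13.64 kN

Choose R_C as the redundant. The primary structure is the cantilever fixed at A.
Downward deflection at the released point C due to the loads:
  point load 27 at a = 6.67: Pa²(3L − a)/(6EI) = 4671/EI
Flexibility coefficient — unit upward force at C: δ_{CC} = L³/(3EI) = 333.3/EI.
With EI = 35000 kN·m²: δ_0 = 0.13345 m and δ_{CC} = 0.009524 m/kN.
Compatibility — the spring shortens by R_C/k under the reaction it provides: δ_0 − R_C·δ_{CC} = R_C/k. With 1/k = 0.000263 m/kN, R_C = δ_0 / (δ_{CC} + 1/k) = 0.13345 / (0.009524 + 0.000263) = 13.64 kN.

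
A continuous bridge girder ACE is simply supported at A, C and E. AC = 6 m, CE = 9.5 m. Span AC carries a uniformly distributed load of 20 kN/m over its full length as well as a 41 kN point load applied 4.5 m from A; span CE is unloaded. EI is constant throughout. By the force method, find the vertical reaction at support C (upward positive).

R_C = 104.5 kN

Release continuity at C by inserting a hinge; the redundant is the internal moment M_C. The primary structure is two simply-supported spans AC and CE.
End slopes at the hinge C, treating each span as simply supported:
  span AC: UDL 20: wL³/(24EI) = 180/EI
  span AC: point load 41 at a = 4.5: Pab(L + a)/(6LEI) = 80.72/EI
  relative rotation θ_0 = (260.7 + 0)/EI = 260.7/EI
A unit hogging moment at C produces rotation L₁/(3EI) + L₂/(3EI) = 5.167/EI.
Slope continuity at C: θ_0 = M_C·5.167/EI, so M_C = 260.7/5.167 = 50.46 kN·m (hogging).
Span AC, ΣM about A with M_C applied at C: R_C^{AC}·6 = 544.5 + 50.46, so R_C^{AC} = 99.16 kN and R_A = 161 − 99.16 = 61.84 kN.
Span CE, ΣM about E: R_C^{CE}·9.5 = 0 + 50.46, so R_C^{CE} = 5.312 kN and R_E = 0 − 5.312 = -5.312 kN.
R_C = 99.16 + 5.312 = 104.5 kN.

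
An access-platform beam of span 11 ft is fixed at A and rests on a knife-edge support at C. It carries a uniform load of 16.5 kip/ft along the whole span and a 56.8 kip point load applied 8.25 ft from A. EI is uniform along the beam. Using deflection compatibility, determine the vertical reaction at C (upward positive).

Choose R_C as the redundant. The primary structure is the cantilever fixed at A.
Downward deflection at the released point C due to the loads:
  UDL 16.5: wL⁴/(8EI) = 30197/EI
  point load 56.8 at a = 8.25: Pa²(3L − a)/(6EI) = 15947/EI
  δ_0 = 46144/EI
Tip deflection under a unit load at C: L³/(3EI) = 443.7/EI.
Compatibility at C: δ_0 − R_C·δ_{CC} = 0, so R_C = 46144/443.7 = 104 kip.

R_C = 104 kip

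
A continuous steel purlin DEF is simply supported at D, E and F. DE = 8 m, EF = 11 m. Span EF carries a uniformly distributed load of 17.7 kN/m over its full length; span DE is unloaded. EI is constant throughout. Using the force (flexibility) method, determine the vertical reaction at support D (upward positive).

R_D = -19.37 kN

Insert a hinge at E; M_E is the redundant, and each span becomes simply supported.
Rotations at E on the released spans (each span's end-slope, ×1/EI):
  span EF: UDL 17.7: wL³/(24EI) = 981.6/EI
  relative rotation θ_0 = (0 + 981.6)/EI = 981.6/EI
A unit hogging moment at E produces rotation L₁/(3EI) + L₂/(3EI) = 6.333/EI.
Compatibility: M_E·(L₁+L₂)/(3EI) = θ_0, giving M_E = 155 kN·m (hogging).
Span DE, ΣM about D with M_E applied at E: R_E^{DE}·8 = 0 + 155, so R_E^{DE} = 19.37 kN and R_D = 0 − 19.37 = -19.37 kN.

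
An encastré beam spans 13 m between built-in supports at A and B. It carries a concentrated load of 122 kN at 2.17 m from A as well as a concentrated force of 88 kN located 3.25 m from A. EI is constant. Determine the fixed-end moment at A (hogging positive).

Take the two fixed-end moments M_A, M_B as redundants; the released structure is the simple span AB.
Simple-span end rotations at A and B under the given loads:
  at A: point load 122 at a = 2.17: Pab(L + b)/(6LEI) = 875.9/EI
  at B: point load 122 at a = 2.17: Pab(L + a)/(6LEI) = 557.6/EI
  at A: point load 88 at a = 3.25: Pab(L + b)/(6LEI) = 813.3/EI
  at B: point load 88 at a = 3.25: Pab(L + a)/(6LEI) = 580.9/EI
  θ_A0 = 1689/EI,  θ_B0 = 1139/EI
Flexibility coefficients: a unit moment at one end gives L/(3EI) there and L/(6EI) at the far end, so f₁₁ = f₂₂ = 4.333/EI and f₁₂ = f₂₁ = 2.167/EI.
Compatibility — zero rotation at each built-in end:
  4.333 M_A + 2.167 M_B = 1689
  2.167 M_A + 4.333 M_B = 1139
Solving the pair gives M_A = 344.6 kN·m and M_B = 90.44 kN·m (hogging).

M_A = 344.6 kN·m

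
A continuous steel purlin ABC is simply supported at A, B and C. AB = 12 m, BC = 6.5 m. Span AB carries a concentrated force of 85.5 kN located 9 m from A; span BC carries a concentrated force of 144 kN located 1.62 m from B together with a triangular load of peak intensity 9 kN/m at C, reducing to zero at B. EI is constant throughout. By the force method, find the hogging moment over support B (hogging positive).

M_B = 170.8 kN·m

Take M_B as the redundant. Released structure: two simple spans AB and BC with a hinge at B.
Rotations at B on the released spans (each span's end-slope, ×1/EI):
  span AB: point load 85.5 at a = 9: Pab(L + a)/(6LEI) = 673.3/EI
  span BC: point load 144 at a = 1.62: Pab(L + b)/(6LEI) = 332.2/EI
  span BC: triangular load, peak 9: 7w₀L³/(360EI) = 48.06/EI
  relative rotation θ_0 = (673.3 + 380.2)/EI = 1054/EI
A unit hogging moment at B produces rotation L₁/(3EI) + L₂/(3EI) = 6.167/EI.
Slope continuity at B: θ_0 = M_B·6.167/EI, so M_B = 1054/6.167 = 170.8 kN·m (hogging).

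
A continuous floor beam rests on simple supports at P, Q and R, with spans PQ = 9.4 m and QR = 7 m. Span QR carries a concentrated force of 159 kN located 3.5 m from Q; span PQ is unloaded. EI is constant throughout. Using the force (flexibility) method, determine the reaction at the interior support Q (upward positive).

Take M_Q as the redundant. Released structure: two simple spans PQ and QR with a hinge at Q.
End slopes at the hinge Q, treating each span as simply supported:
  span QR: point load 159 at a = 3.5: Pab(L + b)/(6LEI) = 486.9/EI
  relative rotation θ_0 = (0 + 486.9)/EI = 486.9/EI
A unit hogging moment at Q produces rotation L₁/(3EI) + L₂/(3EI) = 5.467/EI.
Slope continuity at Q: θ_0 = M_Q·5.467/EI, so M_Q = 486.9/5.467 = 89.07 kN·m (hogging).
Span PQ, ΣM about P with M_Q applied at Q: R_Q^{PQ}·9.4 = 0 + 89.07, so R_Q^{PQ} = 9.476 kN and R_P = 0 − 9.476 = -9.476 kN.
Span QR, ΣM about R: R_Q^{QR}·7 = 556.5 + 89.07, so R_Q^{QR} = 92.22 kN and R_R = 159 − 92.22 = 66.78 kN.
R_Q = 9.476 + 92.22 = 101.7 kN.

R_Q = 101.7 kN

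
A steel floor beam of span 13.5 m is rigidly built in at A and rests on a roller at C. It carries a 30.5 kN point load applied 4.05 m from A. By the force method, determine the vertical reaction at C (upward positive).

R_C = 3.706 kN

Release the roller at C. Primary structure: cantilever fixed at A.
Downward deflection at the released point C due to the loads:
  point load 30.5 at a = 4.05: Pa²(3L − a)/(6EI) = 3039/EI
Flexibility coefficient — unit upward force at C: δ_{CC} = L³/(3EI) = 820.1/EI.
The prop prevents deflection at C: R_C = δ_0/δ_{CC} = 3039/820.1 = 3.706 kN.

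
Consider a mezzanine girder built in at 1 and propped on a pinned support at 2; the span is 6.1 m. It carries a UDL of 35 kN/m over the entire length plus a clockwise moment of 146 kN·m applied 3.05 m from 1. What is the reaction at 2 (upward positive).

Take the reaction at 2 as the redundant and release it; the primary structure is a cantilever fixed at 1.
Downward deflection at the released point 2 due to the loads:
  UDL 35: wL⁴/(8EI) = 6058/EI
  clockwise couple 146 at a = 3.05: M₀a(2L − a)/(2EI) = 2037/EI
  δ_0 = 8095/EI
Flexibility coefficient — unit upward force at 2: δ_{22} = L³/(3EI) = 75.66/EI.
Compatibility at 2: δ_0 − R_2·δ_{22} = 0, so R_2 = 8095/75.66 = 107 kN.

R_2 = 107 kN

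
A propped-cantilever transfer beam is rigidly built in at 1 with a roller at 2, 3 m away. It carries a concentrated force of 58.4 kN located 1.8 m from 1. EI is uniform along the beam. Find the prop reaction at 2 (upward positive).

Release the roller at 2. Primary structure: cantilever fixed at 1.
Primary-structure tip deflection at 2 by superposition:
  point load 58.4 at a = 1.8: Pa²(3L − a)/(6EI) = 227.1/EI
Tip deflection under a unit load at 2: L³/(3EI) = 9/EI.
Compatibility at 2: δ_0 − R_2·δ_{22} = 0, so R_2 = 227.1/9 = 25.23 kN.

R_2 = 25.23 kN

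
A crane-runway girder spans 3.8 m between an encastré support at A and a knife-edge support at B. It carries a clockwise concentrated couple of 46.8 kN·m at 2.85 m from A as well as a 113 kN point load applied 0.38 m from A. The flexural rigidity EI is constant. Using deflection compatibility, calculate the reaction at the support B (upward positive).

R_B = 18.96 kN

Remove the prop at B; the released (primary) structure is a cantilever built in at A.
Deflection at B on the released cantilever, summing each load's contribution:
  clockwise couple 46.8 at a = 2.85: M₀a(2L − a)/(2EI) = 316.8/EI
  point load 113 at a = 0.38: Pa²(3L − a)/(6EI) = 29.97/EI
  δ_0 = 346.7/EI
Flexibility coefficient — unit upward force at B: δ_{BB} = L³/(3EI) = 18.29/EI.
The prop prevents deflection at B: R_B = δ_0/δ_{BB} = 346.7/18.29 = 18.96 kN.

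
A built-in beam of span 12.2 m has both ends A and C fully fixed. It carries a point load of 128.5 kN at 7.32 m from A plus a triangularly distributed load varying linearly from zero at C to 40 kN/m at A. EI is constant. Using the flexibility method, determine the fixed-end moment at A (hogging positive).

Release both end moments; the primary structure is a simply-supported span AC with redundants M_A and M_C.
On the primary (simply-supported) span, the end slopes from the loading are:
  at A: point load 128.5 at a = 7.32: Pab(L + b)/(6LEI) = 1071/EI
  at C: point load 128.5 at a = 7.32: Pab(L + a)/(6LEI) = 1224/EI
  at A: triangular load, peak 40: w₀L³/(45EI) = 1614/EI
  at C: triangular load, peak 40: 7w₀L³/(360EI) = 1412/EI
  θ_A0 = 2685/EI,  θ_C0 = 2636/EI
Flexibility coefficients: a unit moment at one end gives L/(3EI) there and L/(6EI) at the far end, so f₁₁ = f₂₂ = 4.067/EI and f₁₂ = f₂₁ = 2.033/EI.
Compatibility — zero rotation at each built-in end:
  4.067 M_A + 2.033 M_C = 2685
  2.033 M_A + 4.067 M_C = 2636
Solving the pair gives M_A = 448.2 kN·m and M_C = 424.2 kN·m (hogging).

M_A = 448.2 kN·m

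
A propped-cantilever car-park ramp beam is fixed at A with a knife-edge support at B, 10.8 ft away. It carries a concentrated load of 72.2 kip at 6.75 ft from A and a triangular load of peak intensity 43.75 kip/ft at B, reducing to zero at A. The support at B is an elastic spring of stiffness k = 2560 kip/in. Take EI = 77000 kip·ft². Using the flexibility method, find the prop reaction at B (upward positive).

R_B = 162.5 kip

Take the reaction at B as the redundant and release it; the primary structure is a cantilever fixed at A.
Free-end deflection of the primary structure under the applied loading (downward +):
  point load 72.2 at a = 6.75: Pa²(3L − a)/(6EI) = 14063/EI
  triangular load, peak 43.75 at the free end: 11w₀L⁴/(120EI) = 54561/EI
  δ_0 = 68624/EI
Tip deflection under a unit load at B: L³/(3EI) = 419.9/EI.
With EI = 77000 kip·ft²: δ_0 = 0.89123 ft and δ_{BB} = 0.005453 ft/kip.
Compatibility — the spring shortens by R_B/k under the reaction it provides: δ_0 − R_B·δ_{BB} = R_B/k. With 1/k = 1/(2560×12) ft/kip = 0.000033 ft/kip, R_B = δ_0 / (δ_{BB} + 1/k) = 0.89123 / (0.005453 + 0.000033) = 162.5 kip.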